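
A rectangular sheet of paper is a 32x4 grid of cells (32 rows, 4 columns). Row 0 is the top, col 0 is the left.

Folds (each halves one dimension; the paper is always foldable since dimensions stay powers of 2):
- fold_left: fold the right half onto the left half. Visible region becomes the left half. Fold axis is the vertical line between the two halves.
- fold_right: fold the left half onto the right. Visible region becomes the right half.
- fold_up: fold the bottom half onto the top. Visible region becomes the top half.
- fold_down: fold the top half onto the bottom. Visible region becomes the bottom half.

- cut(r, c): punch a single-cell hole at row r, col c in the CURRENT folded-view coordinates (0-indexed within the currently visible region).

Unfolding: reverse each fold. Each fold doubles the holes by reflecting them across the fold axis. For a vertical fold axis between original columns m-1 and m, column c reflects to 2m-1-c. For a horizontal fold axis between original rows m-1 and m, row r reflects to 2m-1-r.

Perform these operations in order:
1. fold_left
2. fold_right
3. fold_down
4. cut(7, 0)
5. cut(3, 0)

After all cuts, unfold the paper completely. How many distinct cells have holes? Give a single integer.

Answer: 16

Derivation:
Op 1 fold_left: fold axis v@2; visible region now rows[0,32) x cols[0,2) = 32x2
Op 2 fold_right: fold axis v@1; visible region now rows[0,32) x cols[1,2) = 32x1
Op 3 fold_down: fold axis h@16; visible region now rows[16,32) x cols[1,2) = 16x1
Op 4 cut(7, 0): punch at orig (23,1); cuts so far [(23, 1)]; region rows[16,32) x cols[1,2) = 16x1
Op 5 cut(3, 0): punch at orig (19,1); cuts so far [(19, 1), (23, 1)]; region rows[16,32) x cols[1,2) = 16x1
Unfold 1 (reflect across h@16): 4 holes -> [(8, 1), (12, 1), (19, 1), (23, 1)]
Unfold 2 (reflect across v@1): 8 holes -> [(8, 0), (8, 1), (12, 0), (12, 1), (19, 0), (19, 1), (23, 0), (23, 1)]
Unfold 3 (reflect across v@2): 16 holes -> [(8, 0), (8, 1), (8, 2), (8, 3), (12, 0), (12, 1), (12, 2), (12, 3), (19, 0), (19, 1), (19, 2), (19, 3), (23, 0), (23, 1), (23, 2), (23, 3)]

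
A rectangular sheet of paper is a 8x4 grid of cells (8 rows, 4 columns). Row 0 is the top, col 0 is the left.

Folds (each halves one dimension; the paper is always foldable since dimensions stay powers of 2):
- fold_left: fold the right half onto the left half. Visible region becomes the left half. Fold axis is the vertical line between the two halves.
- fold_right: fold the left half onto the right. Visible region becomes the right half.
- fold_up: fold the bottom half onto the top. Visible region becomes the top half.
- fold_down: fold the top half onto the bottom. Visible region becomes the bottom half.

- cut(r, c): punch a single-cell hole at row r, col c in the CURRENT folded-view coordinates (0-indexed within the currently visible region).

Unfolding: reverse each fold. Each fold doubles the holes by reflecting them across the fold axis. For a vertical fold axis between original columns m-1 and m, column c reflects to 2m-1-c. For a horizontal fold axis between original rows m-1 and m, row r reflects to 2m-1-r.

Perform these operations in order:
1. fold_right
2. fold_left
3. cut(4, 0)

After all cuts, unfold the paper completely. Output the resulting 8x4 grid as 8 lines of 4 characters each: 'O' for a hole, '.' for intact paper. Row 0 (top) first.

Answer: ....
....
....
....
OOOO
....
....
....

Derivation:
Op 1 fold_right: fold axis v@2; visible region now rows[0,8) x cols[2,4) = 8x2
Op 2 fold_left: fold axis v@3; visible region now rows[0,8) x cols[2,3) = 8x1
Op 3 cut(4, 0): punch at orig (4,2); cuts so far [(4, 2)]; region rows[0,8) x cols[2,3) = 8x1
Unfold 1 (reflect across v@3): 2 holes -> [(4, 2), (4, 3)]
Unfold 2 (reflect across v@2): 4 holes -> [(4, 0), (4, 1), (4, 2), (4, 3)]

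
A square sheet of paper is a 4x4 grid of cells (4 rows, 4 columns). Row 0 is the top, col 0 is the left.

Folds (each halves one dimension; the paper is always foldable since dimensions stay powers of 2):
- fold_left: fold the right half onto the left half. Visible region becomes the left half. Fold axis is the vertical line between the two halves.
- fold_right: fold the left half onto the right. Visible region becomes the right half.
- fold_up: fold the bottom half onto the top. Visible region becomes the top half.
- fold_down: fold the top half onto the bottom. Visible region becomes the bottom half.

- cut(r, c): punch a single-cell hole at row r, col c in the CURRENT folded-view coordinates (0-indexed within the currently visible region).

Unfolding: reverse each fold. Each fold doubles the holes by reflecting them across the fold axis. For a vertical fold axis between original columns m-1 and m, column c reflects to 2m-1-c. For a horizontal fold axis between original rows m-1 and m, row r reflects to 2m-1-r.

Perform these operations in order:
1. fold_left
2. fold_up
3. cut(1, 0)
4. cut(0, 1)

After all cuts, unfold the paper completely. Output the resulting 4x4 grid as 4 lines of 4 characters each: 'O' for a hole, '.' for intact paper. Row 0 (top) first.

Answer: .OO.
O..O
O..O
.OO.

Derivation:
Op 1 fold_left: fold axis v@2; visible region now rows[0,4) x cols[0,2) = 4x2
Op 2 fold_up: fold axis h@2; visible region now rows[0,2) x cols[0,2) = 2x2
Op 3 cut(1, 0): punch at orig (1,0); cuts so far [(1, 0)]; region rows[0,2) x cols[0,2) = 2x2
Op 4 cut(0, 1): punch at orig (0,1); cuts so far [(0, 1), (1, 0)]; region rows[0,2) x cols[0,2) = 2x2
Unfold 1 (reflect across h@2): 4 holes -> [(0, 1), (1, 0), (2, 0), (3, 1)]
Unfold 2 (reflect across v@2): 8 holes -> [(0, 1), (0, 2), (1, 0), (1, 3), (2, 0), (2, 3), (3, 1), (3, 2)]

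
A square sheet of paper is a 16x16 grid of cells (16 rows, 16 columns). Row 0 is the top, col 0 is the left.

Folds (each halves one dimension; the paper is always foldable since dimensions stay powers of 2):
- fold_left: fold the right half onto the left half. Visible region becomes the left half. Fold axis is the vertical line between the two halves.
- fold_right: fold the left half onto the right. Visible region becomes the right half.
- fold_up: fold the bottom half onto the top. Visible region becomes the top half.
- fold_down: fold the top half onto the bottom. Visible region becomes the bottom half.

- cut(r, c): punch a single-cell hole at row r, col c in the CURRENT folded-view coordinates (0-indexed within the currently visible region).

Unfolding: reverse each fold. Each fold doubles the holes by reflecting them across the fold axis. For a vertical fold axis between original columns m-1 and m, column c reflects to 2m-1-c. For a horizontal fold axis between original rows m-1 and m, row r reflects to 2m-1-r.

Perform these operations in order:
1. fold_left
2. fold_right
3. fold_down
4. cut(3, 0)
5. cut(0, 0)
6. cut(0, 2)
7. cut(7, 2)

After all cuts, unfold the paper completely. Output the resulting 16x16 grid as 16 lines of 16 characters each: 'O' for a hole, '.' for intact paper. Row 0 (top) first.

Answer: .O....O..O....O.
................
................
................
...OO......OO...
................
................
.O.OO.O..O.OO.O.
.O.OO.O..O.OO.O.
................
................
...OO......OO...
................
................
................
.O....O..O....O.

Derivation:
Op 1 fold_left: fold axis v@8; visible region now rows[0,16) x cols[0,8) = 16x8
Op 2 fold_right: fold axis v@4; visible region now rows[0,16) x cols[4,8) = 16x4
Op 3 fold_down: fold axis h@8; visible region now rows[8,16) x cols[4,8) = 8x4
Op 4 cut(3, 0): punch at orig (11,4); cuts so far [(11, 4)]; region rows[8,16) x cols[4,8) = 8x4
Op 5 cut(0, 0): punch at orig (8,4); cuts so far [(8, 4), (11, 4)]; region rows[8,16) x cols[4,8) = 8x4
Op 6 cut(0, 2): punch at orig (8,6); cuts so far [(8, 4), (8, 6), (11, 4)]; region rows[8,16) x cols[4,8) = 8x4
Op 7 cut(7, 2): punch at orig (15,6); cuts so far [(8, 4), (8, 6), (11, 4), (15, 6)]; region rows[8,16) x cols[4,8) = 8x4
Unfold 1 (reflect across h@8): 8 holes -> [(0, 6), (4, 4), (7, 4), (7, 6), (8, 4), (8, 6), (11, 4), (15, 6)]
Unfold 2 (reflect across v@4): 16 holes -> [(0, 1), (0, 6), (4, 3), (4, 4), (7, 1), (7, 3), (7, 4), (7, 6), (8, 1), (8, 3), (8, 4), (8, 6), (11, 3), (11, 4), (15, 1), (15, 6)]
Unfold 3 (reflect across v@8): 32 holes -> [(0, 1), (0, 6), (0, 9), (0, 14), (4, 3), (4, 4), (4, 11), (4, 12), (7, 1), (7, 3), (7, 4), (7, 6), (7, 9), (7, 11), (7, 12), (7, 14), (8, 1), (8, 3), (8, 4), (8, 6), (8, 9), (8, 11), (8, 12), (8, 14), (11, 3), (11, 4), (11, 11), (11, 12), (15, 1), (15, 6), (15, 9), (15, 14)]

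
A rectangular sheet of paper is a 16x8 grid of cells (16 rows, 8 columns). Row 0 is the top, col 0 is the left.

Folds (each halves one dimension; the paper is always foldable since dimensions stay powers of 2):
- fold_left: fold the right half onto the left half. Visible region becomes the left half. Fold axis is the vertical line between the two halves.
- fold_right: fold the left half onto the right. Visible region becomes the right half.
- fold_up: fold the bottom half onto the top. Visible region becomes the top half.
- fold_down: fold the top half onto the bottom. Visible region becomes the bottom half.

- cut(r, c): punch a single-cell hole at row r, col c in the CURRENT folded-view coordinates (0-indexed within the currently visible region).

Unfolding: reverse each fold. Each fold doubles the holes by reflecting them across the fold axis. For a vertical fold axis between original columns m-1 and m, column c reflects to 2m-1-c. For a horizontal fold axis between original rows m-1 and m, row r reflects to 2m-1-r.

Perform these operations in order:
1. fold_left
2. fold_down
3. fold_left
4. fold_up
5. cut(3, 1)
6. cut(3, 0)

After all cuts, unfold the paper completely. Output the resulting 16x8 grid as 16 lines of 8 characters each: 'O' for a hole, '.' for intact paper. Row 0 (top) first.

Answer: ........
........
........
OOOOOOOO
OOOOOOOO
........
........
........
........
........
........
OOOOOOOO
OOOOOOOO
........
........
........

Derivation:
Op 1 fold_left: fold axis v@4; visible region now rows[0,16) x cols[0,4) = 16x4
Op 2 fold_down: fold axis h@8; visible region now rows[8,16) x cols[0,4) = 8x4
Op 3 fold_left: fold axis v@2; visible region now rows[8,16) x cols[0,2) = 8x2
Op 4 fold_up: fold axis h@12; visible region now rows[8,12) x cols[0,2) = 4x2
Op 5 cut(3, 1): punch at orig (11,1); cuts so far [(11, 1)]; region rows[8,12) x cols[0,2) = 4x2
Op 6 cut(3, 0): punch at orig (11,0); cuts so far [(11, 0), (11, 1)]; region rows[8,12) x cols[0,2) = 4x2
Unfold 1 (reflect across h@12): 4 holes -> [(11, 0), (11, 1), (12, 0), (12, 1)]
Unfold 2 (reflect across v@2): 8 holes -> [(11, 0), (11, 1), (11, 2), (11, 3), (12, 0), (12, 1), (12, 2), (12, 3)]
Unfold 3 (reflect across h@8): 16 holes -> [(3, 0), (3, 1), (3, 2), (3, 3), (4, 0), (4, 1), (4, 2), (4, 3), (11, 0), (11, 1), (11, 2), (11, 3), (12, 0), (12, 1), (12, 2), (12, 3)]
Unfold 4 (reflect across v@4): 32 holes -> [(3, 0), (3, 1), (3, 2), (3, 3), (3, 4), (3, 5), (3, 6), (3, 7), (4, 0), (4, 1), (4, 2), (4, 3), (4, 4), (4, 5), (4, 6), (4, 7), (11, 0), (11, 1), (11, 2), (11, 3), (11, 4), (11, 5), (11, 6), (11, 7), (12, 0), (12, 1), (12, 2), (12, 3), (12, 4), (12, 5), (12, 6), (12, 7)]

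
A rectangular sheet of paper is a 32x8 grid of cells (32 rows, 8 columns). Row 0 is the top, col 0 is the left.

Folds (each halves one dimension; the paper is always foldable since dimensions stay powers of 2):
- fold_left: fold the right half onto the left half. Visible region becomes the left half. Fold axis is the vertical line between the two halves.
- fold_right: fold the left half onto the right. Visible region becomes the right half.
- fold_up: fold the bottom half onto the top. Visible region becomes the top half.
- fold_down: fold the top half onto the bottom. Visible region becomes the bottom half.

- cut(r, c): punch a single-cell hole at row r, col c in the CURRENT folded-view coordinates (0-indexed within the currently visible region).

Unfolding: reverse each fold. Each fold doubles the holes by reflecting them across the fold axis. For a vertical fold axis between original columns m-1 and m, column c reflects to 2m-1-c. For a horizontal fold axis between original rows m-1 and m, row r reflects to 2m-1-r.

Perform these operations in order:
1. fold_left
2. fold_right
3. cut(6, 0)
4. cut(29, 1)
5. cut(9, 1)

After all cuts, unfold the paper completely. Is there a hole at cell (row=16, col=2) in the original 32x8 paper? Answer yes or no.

Op 1 fold_left: fold axis v@4; visible region now rows[0,32) x cols[0,4) = 32x4
Op 2 fold_right: fold axis v@2; visible region now rows[0,32) x cols[2,4) = 32x2
Op 3 cut(6, 0): punch at orig (6,2); cuts so far [(6, 2)]; region rows[0,32) x cols[2,4) = 32x2
Op 4 cut(29, 1): punch at orig (29,3); cuts so far [(6, 2), (29, 3)]; region rows[0,32) x cols[2,4) = 32x2
Op 5 cut(9, 1): punch at orig (9,3); cuts so far [(6, 2), (9, 3), (29, 3)]; region rows[0,32) x cols[2,4) = 32x2
Unfold 1 (reflect across v@2): 6 holes -> [(6, 1), (6, 2), (9, 0), (9, 3), (29, 0), (29, 3)]
Unfold 2 (reflect across v@4): 12 holes -> [(6, 1), (6, 2), (6, 5), (6, 6), (9, 0), (9, 3), (9, 4), (9, 7), (29, 0), (29, 3), (29, 4), (29, 7)]
Holes: [(6, 1), (6, 2), (6, 5), (6, 6), (9, 0), (9, 3), (9, 4), (9, 7), (29, 0), (29, 3), (29, 4), (29, 7)]

Answer: no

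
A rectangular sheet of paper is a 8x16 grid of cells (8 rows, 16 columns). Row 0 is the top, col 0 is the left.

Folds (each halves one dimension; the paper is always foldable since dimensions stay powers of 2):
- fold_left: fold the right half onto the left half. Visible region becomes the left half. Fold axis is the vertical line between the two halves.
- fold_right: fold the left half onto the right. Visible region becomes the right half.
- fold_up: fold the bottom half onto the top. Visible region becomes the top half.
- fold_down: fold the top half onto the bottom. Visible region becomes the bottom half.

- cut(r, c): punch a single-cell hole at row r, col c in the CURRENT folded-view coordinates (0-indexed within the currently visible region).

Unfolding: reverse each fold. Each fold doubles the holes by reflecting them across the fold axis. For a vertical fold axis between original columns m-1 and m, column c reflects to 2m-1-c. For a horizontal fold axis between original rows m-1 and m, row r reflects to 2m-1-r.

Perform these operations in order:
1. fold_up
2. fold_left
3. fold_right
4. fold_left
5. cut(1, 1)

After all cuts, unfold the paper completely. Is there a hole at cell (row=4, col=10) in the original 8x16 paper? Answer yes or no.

Answer: no

Derivation:
Op 1 fold_up: fold axis h@4; visible region now rows[0,4) x cols[0,16) = 4x16
Op 2 fold_left: fold axis v@8; visible region now rows[0,4) x cols[0,8) = 4x8
Op 3 fold_right: fold axis v@4; visible region now rows[0,4) x cols[4,8) = 4x4
Op 4 fold_left: fold axis v@6; visible region now rows[0,4) x cols[4,6) = 4x2
Op 5 cut(1, 1): punch at orig (1,5); cuts so far [(1, 5)]; region rows[0,4) x cols[4,6) = 4x2
Unfold 1 (reflect across v@6): 2 holes -> [(1, 5), (1, 6)]
Unfold 2 (reflect across v@4): 4 holes -> [(1, 1), (1, 2), (1, 5), (1, 6)]
Unfold 3 (reflect across v@8): 8 holes -> [(1, 1), (1, 2), (1, 5), (1, 6), (1, 9), (1, 10), (1, 13), (1, 14)]
Unfold 4 (reflect across h@4): 16 holes -> [(1, 1), (1, 2), (1, 5), (1, 6), (1, 9), (1, 10), (1, 13), (1, 14), (6, 1), (6, 2), (6, 5), (6, 6), (6, 9), (6, 10), (6, 13), (6, 14)]
Holes: [(1, 1), (1, 2), (1, 5), (1, 6), (1, 9), (1, 10), (1, 13), (1, 14), (6, 1), (6, 2), (6, 5), (6, 6), (6, 9), (6, 10), (6, 13), (6, 14)]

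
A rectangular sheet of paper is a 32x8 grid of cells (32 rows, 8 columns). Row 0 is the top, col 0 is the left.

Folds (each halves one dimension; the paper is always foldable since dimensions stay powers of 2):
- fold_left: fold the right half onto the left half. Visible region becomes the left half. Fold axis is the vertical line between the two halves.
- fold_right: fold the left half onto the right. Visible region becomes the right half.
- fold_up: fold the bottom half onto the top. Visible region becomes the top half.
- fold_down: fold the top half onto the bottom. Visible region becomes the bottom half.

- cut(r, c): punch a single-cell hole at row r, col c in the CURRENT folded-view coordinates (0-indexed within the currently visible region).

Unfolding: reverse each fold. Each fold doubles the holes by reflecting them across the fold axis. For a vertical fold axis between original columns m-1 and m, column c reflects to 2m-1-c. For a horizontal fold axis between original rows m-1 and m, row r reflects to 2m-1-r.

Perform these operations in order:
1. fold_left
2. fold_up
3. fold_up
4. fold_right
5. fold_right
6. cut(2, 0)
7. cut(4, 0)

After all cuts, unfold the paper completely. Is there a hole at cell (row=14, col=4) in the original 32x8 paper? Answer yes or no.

Answer: no

Derivation:
Op 1 fold_left: fold axis v@4; visible region now rows[0,32) x cols[0,4) = 32x4
Op 2 fold_up: fold axis h@16; visible region now rows[0,16) x cols[0,4) = 16x4
Op 3 fold_up: fold axis h@8; visible region now rows[0,8) x cols[0,4) = 8x4
Op 4 fold_right: fold axis v@2; visible region now rows[0,8) x cols[2,4) = 8x2
Op 5 fold_right: fold axis v@3; visible region now rows[0,8) x cols[3,4) = 8x1
Op 6 cut(2, 0): punch at orig (2,3); cuts so far [(2, 3)]; region rows[0,8) x cols[3,4) = 8x1
Op 7 cut(4, 0): punch at orig (4,3); cuts so far [(2, 3), (4, 3)]; region rows[0,8) x cols[3,4) = 8x1
Unfold 1 (reflect across v@3): 4 holes -> [(2, 2), (2, 3), (4, 2), (4, 3)]
Unfold 2 (reflect across v@2): 8 holes -> [(2, 0), (2, 1), (2, 2), (2, 3), (4, 0), (4, 1), (4, 2), (4, 3)]
Unfold 3 (reflect across h@8): 16 holes -> [(2, 0), (2, 1), (2, 2), (2, 3), (4, 0), (4, 1), (4, 2), (4, 3), (11, 0), (11, 1), (11, 2), (11, 3), (13, 0), (13, 1), (13, 2), (13, 3)]
Unfold 4 (reflect across h@16): 32 holes -> [(2, 0), (2, 1), (2, 2), (2, 3), (4, 0), (4, 1), (4, 2), (4, 3), (11, 0), (11, 1), (11, 2), (11, 3), (13, 0), (13, 1), (13, 2), (13, 3), (18, 0), (18, 1), (18, 2), (18, 3), (20, 0), (20, 1), (20, 2), (20, 3), (27, 0), (27, 1), (27, 2), (27, 3), (29, 0), (29, 1), (29, 2), (29, 3)]
Unfold 5 (reflect across v@4): 64 holes -> [(2, 0), (2, 1), (2, 2), (2, 3), (2, 4), (2, 5), (2, 6), (2, 7), (4, 0), (4, 1), (4, 2), (4, 3), (4, 4), (4, 5), (4, 6), (4, 7), (11, 0), (11, 1), (11, 2), (11, 3), (11, 4), (11, 5), (11, 6), (11, 7), (13, 0), (13, 1), (13, 2), (13, 3), (13, 4), (13, 5), (13, 6), (13, 7), (18, 0), (18, 1), (18, 2), (18, 3), (18, 4), (18, 5), (18, 6), (18, 7), (20, 0), (20, 1), (20, 2), (20, 3), (20, 4), (20, 5), (20, 6), (20, 7), (27, 0), (27, 1), (27, 2), (27, 3), (27, 4), (27, 5), (27, 6), (27, 7), (29, 0), (29, 1), (29, 2), (29, 3), (29, 4), (29, 5), (29, 6), (29, 7)]
Holes: [(2, 0), (2, 1), (2, 2), (2, 3), (2, 4), (2, 5), (2, 6), (2, 7), (4, 0), (4, 1), (4, 2), (4, 3), (4, 4), (4, 5), (4, 6), (4, 7), (11, 0), (11, 1), (11, 2), (11, 3), (11, 4), (11, 5), (11, 6), (11, 7), (13, 0), (13, 1), (13, 2), (13, 3), (13, 4), (13, 5), (13, 6), (13, 7), (18, 0), (18, 1), (18, 2), (18, 3), (18, 4), (18, 5), (18, 6), (18, 7), (20, 0), (20, 1), (20, 2), (20, 3), (20, 4), (20, 5), (20, 6), (20, 7), (27, 0), (27, 1), (27, 2), (27, 3), (27, 4), (27, 5), (27, 6), (27, 7), (29, 0), (29, 1), (29, 2), (29, 3), (29, 4), (29, 5), (29, 6), (29, 7)]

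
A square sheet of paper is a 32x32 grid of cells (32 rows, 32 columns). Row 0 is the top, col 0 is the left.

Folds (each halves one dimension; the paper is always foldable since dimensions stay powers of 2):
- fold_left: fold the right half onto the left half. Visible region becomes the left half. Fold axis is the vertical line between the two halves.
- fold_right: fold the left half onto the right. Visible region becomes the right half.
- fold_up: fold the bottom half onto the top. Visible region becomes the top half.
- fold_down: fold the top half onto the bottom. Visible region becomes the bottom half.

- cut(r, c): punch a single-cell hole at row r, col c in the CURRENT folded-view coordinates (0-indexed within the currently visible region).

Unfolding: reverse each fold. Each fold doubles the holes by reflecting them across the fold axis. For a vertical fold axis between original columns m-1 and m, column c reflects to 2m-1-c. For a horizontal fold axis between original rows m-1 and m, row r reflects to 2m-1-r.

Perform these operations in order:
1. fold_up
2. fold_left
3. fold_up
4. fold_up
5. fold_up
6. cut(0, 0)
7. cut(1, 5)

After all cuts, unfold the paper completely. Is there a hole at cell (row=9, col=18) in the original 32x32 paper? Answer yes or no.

Answer: no

Derivation:
Op 1 fold_up: fold axis h@16; visible region now rows[0,16) x cols[0,32) = 16x32
Op 2 fold_left: fold axis v@16; visible region now rows[0,16) x cols[0,16) = 16x16
Op 3 fold_up: fold axis h@8; visible region now rows[0,8) x cols[0,16) = 8x16
Op 4 fold_up: fold axis h@4; visible region now rows[0,4) x cols[0,16) = 4x16
Op 5 fold_up: fold axis h@2; visible region now rows[0,2) x cols[0,16) = 2x16
Op 6 cut(0, 0): punch at orig (0,0); cuts so far [(0, 0)]; region rows[0,2) x cols[0,16) = 2x16
Op 7 cut(1, 5): punch at orig (1,5); cuts so far [(0, 0), (1, 5)]; region rows[0,2) x cols[0,16) = 2x16
Unfold 1 (reflect across h@2): 4 holes -> [(0, 0), (1, 5), (2, 5), (3, 0)]
Unfold 2 (reflect across h@4): 8 holes -> [(0, 0), (1, 5), (2, 5), (3, 0), (4, 0), (5, 5), (6, 5), (7, 0)]
Unfold 3 (reflect across h@8): 16 holes -> [(0, 0), (1, 5), (2, 5), (3, 0), (4, 0), (5, 5), (6, 5), (7, 0), (8, 0), (9, 5), (10, 5), (11, 0), (12, 0), (13, 5), (14, 5), (15, 0)]
Unfold 4 (reflect across v@16): 32 holes -> [(0, 0), (0, 31), (1, 5), (1, 26), (2, 5), (2, 26), (3, 0), (3, 31), (4, 0), (4, 31), (5, 5), (5, 26), (6, 5), (6, 26), (7, 0), (7, 31), (8, 0), (8, 31), (9, 5), (9, 26), (10, 5), (10, 26), (11, 0), (11, 31), (12, 0), (12, 31), (13, 5), (13, 26), (14, 5), (14, 26), (15, 0), (15, 31)]
Unfold 5 (reflect across h@16): 64 holes -> [(0, 0), (0, 31), (1, 5), (1, 26), (2, 5), (2, 26), (3, 0), (3, 31), (4, 0), (4, 31), (5, 5), (5, 26), (6, 5), (6, 26), (7, 0), (7, 31), (8, 0), (8, 31), (9, 5), (9, 26), (10, 5), (10, 26), (11, 0), (11, 31), (12, 0), (12, 31), (13, 5), (13, 26), (14, 5), (14, 26), (15, 0), (15, 31), (16, 0), (16, 31), (17, 5), (17, 26), (18, 5), (18, 26), (19, 0), (19, 31), (20, 0), (20, 31), (21, 5), (21, 26), (22, 5), (22, 26), (23, 0), (23, 31), (24, 0), (24, 31), (25, 5), (25, 26), (26, 5), (26, 26), (27, 0), (27, 31), (28, 0), (28, 31), (29, 5), (29, 26), (30, 5), (30, 26), (31, 0), (31, 31)]
Holes: [(0, 0), (0, 31), (1, 5), (1, 26), (2, 5), (2, 26), (3, 0), (3, 31), (4, 0), (4, 31), (5, 5), (5, 26), (6, 5), (6, 26), (7, 0), (7, 31), (8, 0), (8, 31), (9, 5), (9, 26), (10, 5), (10, 26), (11, 0), (11, 31), (12, 0), (12, 31), (13, 5), (13, 26), (14, 5), (14, 26), (15, 0), (15, 31), (16, 0), (16, 31), (17, 5), (17, 26), (18, 5), (18, 26), (19, 0), (19, 31), (20, 0), (20, 31), (21, 5), (21, 26), (22, 5), (22, 26), (23, 0), (23, 31), (24, 0), (24, 31), (25, 5), (25, 26), (26, 5), (26, 26), (27, 0), (27, 31), (28, 0), (28, 31), (29, 5), (29, 26), (30, 5), (30, 26), (31, 0), (31, 31)]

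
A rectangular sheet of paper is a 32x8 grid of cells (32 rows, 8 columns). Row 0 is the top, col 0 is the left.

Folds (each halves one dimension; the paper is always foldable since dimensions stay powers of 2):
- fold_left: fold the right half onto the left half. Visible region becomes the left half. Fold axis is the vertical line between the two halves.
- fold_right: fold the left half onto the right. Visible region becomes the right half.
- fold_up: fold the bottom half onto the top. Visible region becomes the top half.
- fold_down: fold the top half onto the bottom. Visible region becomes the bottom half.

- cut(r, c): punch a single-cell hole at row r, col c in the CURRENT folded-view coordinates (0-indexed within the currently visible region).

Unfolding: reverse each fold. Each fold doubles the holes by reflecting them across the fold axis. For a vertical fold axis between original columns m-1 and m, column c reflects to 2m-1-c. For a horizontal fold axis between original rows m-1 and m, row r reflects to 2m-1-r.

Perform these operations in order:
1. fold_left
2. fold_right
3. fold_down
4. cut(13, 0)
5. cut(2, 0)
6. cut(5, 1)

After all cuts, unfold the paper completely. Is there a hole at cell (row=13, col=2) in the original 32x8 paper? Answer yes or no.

Op 1 fold_left: fold axis v@4; visible region now rows[0,32) x cols[0,4) = 32x4
Op 2 fold_right: fold axis v@2; visible region now rows[0,32) x cols[2,4) = 32x2
Op 3 fold_down: fold axis h@16; visible region now rows[16,32) x cols[2,4) = 16x2
Op 4 cut(13, 0): punch at orig (29,2); cuts so far [(29, 2)]; region rows[16,32) x cols[2,4) = 16x2
Op 5 cut(2, 0): punch at orig (18,2); cuts so far [(18, 2), (29, 2)]; region rows[16,32) x cols[2,4) = 16x2
Op 6 cut(5, 1): punch at orig (21,3); cuts so far [(18, 2), (21, 3), (29, 2)]; region rows[16,32) x cols[2,4) = 16x2
Unfold 1 (reflect across h@16): 6 holes -> [(2, 2), (10, 3), (13, 2), (18, 2), (21, 3), (29, 2)]
Unfold 2 (reflect across v@2): 12 holes -> [(2, 1), (2, 2), (10, 0), (10, 3), (13, 1), (13, 2), (18, 1), (18, 2), (21, 0), (21, 3), (29, 1), (29, 2)]
Unfold 3 (reflect across v@4): 24 holes -> [(2, 1), (2, 2), (2, 5), (2, 6), (10, 0), (10, 3), (10, 4), (10, 7), (13, 1), (13, 2), (13, 5), (13, 6), (18, 1), (18, 2), (18, 5), (18, 6), (21, 0), (21, 3), (21, 4), (21, 7), (29, 1), (29, 2), (29, 5), (29, 6)]
Holes: [(2, 1), (2, 2), (2, 5), (2, 6), (10, 0), (10, 3), (10, 4), (10, 7), (13, 1), (13, 2), (13, 5), (13, 6), (18, 1), (18, 2), (18, 5), (18, 6), (21, 0), (21, 3), (21, 4), (21, 7), (29, 1), (29, 2), (29, 5), (29, 6)]

Answer: yes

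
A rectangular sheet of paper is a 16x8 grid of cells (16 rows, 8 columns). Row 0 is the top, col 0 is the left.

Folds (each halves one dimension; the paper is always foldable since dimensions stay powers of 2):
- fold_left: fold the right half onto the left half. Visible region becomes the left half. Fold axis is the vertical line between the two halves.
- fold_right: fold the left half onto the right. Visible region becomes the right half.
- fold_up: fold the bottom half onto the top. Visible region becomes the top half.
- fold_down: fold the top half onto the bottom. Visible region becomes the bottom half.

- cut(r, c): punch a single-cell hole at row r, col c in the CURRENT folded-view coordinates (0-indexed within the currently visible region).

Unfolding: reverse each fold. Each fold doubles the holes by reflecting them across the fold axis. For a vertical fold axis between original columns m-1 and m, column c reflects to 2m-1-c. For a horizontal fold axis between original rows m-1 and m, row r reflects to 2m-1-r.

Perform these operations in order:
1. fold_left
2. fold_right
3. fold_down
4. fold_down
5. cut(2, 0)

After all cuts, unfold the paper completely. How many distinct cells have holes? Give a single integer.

Op 1 fold_left: fold axis v@4; visible region now rows[0,16) x cols[0,4) = 16x4
Op 2 fold_right: fold axis v@2; visible region now rows[0,16) x cols[2,4) = 16x2
Op 3 fold_down: fold axis h@8; visible region now rows[8,16) x cols[2,4) = 8x2
Op 4 fold_down: fold axis h@12; visible region now rows[12,16) x cols[2,4) = 4x2
Op 5 cut(2, 0): punch at orig (14,2); cuts so far [(14, 2)]; region rows[12,16) x cols[2,4) = 4x2
Unfold 1 (reflect across h@12): 2 holes -> [(9, 2), (14, 2)]
Unfold 2 (reflect across h@8): 4 holes -> [(1, 2), (6, 2), (9, 2), (14, 2)]
Unfold 3 (reflect across v@2): 8 holes -> [(1, 1), (1, 2), (6, 1), (6, 2), (9, 1), (9, 2), (14, 1), (14, 2)]
Unfold 4 (reflect across v@4): 16 holes -> [(1, 1), (1, 2), (1, 5), (1, 6), (6, 1), (6, 2), (6, 5), (6, 6), (9, 1), (9, 2), (9, 5), (9, 6), (14, 1), (14, 2), (14, 5), (14, 6)]

Answer: 16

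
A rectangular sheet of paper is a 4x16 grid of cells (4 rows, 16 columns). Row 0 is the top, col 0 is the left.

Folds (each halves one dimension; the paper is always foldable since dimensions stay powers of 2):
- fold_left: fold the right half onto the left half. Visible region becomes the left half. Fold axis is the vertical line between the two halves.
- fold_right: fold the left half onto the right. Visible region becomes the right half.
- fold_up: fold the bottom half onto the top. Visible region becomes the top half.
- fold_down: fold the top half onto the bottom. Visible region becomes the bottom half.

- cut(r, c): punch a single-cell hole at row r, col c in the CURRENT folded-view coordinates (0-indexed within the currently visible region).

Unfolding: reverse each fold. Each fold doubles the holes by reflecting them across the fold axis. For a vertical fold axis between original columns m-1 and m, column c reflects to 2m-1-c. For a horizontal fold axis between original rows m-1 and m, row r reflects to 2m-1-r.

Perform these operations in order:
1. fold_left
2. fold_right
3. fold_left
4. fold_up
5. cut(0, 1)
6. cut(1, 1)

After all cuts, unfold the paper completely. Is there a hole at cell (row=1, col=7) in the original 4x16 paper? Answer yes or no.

Answer: no

Derivation:
Op 1 fold_left: fold axis v@8; visible region now rows[0,4) x cols[0,8) = 4x8
Op 2 fold_right: fold axis v@4; visible region now rows[0,4) x cols[4,8) = 4x4
Op 3 fold_left: fold axis v@6; visible region now rows[0,4) x cols[4,6) = 4x2
Op 4 fold_up: fold axis h@2; visible region now rows[0,2) x cols[4,6) = 2x2
Op 5 cut(0, 1): punch at orig (0,5); cuts so far [(0, 5)]; region rows[0,2) x cols[4,6) = 2x2
Op 6 cut(1, 1): punch at orig (1,5); cuts so far [(0, 5), (1, 5)]; region rows[0,2) x cols[4,6) = 2x2
Unfold 1 (reflect across h@2): 4 holes -> [(0, 5), (1, 5), (2, 5), (3, 5)]
Unfold 2 (reflect across v@6): 8 holes -> [(0, 5), (0, 6), (1, 5), (1, 6), (2, 5), (2, 6), (3, 5), (3, 6)]
Unfold 3 (reflect across v@4): 16 holes -> [(0, 1), (0, 2), (0, 5), (0, 6), (1, 1), (1, 2), (1, 5), (1, 6), (2, 1), (2, 2), (2, 5), (2, 6), (3, 1), (3, 2), (3, 5), (3, 6)]
Unfold 4 (reflect across v@8): 32 holes -> [(0, 1), (0, 2), (0, 5), (0, 6), (0, 9), (0, 10), (0, 13), (0, 14), (1, 1), (1, 2), (1, 5), (1, 6), (1, 9), (1, 10), (1, 13), (1, 14), (2, 1), (2, 2), (2, 5), (2, 6), (2, 9), (2, 10), (2, 13), (2, 14), (3, 1), (3, 2), (3, 5), (3, 6), (3, 9), (3, 10), (3, 13), (3, 14)]
Holes: [(0, 1), (0, 2), (0, 5), (0, 6), (0, 9), (0, 10), (0, 13), (0, 14), (1, 1), (1, 2), (1, 5), (1, 6), (1, 9), (1, 10), (1, 13), (1, 14), (2, 1), (2, 2), (2, 5), (2, 6), (2, 9), (2, 10), (2, 13), (2, 14), (3, 1), (3, 2), (3, 5), (3, 6), (3, 9), (3, 10), (3, 13), (3, 14)]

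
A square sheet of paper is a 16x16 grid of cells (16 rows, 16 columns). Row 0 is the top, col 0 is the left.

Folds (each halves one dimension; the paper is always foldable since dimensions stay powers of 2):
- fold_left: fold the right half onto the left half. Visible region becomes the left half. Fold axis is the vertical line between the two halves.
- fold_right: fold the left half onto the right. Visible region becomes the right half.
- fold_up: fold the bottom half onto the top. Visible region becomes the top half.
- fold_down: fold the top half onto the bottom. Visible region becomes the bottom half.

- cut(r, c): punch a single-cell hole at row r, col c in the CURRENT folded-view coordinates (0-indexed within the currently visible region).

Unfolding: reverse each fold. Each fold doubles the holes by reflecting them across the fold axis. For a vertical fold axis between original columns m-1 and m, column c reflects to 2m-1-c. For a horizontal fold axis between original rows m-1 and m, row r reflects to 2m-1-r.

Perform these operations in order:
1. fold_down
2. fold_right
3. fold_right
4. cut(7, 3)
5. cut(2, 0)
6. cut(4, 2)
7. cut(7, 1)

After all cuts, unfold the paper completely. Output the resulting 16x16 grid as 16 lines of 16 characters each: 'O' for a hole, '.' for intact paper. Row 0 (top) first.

Op 1 fold_down: fold axis h@8; visible region now rows[8,16) x cols[0,16) = 8x16
Op 2 fold_right: fold axis v@8; visible region now rows[8,16) x cols[8,16) = 8x8
Op 3 fold_right: fold axis v@12; visible region now rows[8,16) x cols[12,16) = 8x4
Op 4 cut(7, 3): punch at orig (15,15); cuts so far [(15, 15)]; region rows[8,16) x cols[12,16) = 8x4
Op 5 cut(2, 0): punch at orig (10,12); cuts so far [(10, 12), (15, 15)]; region rows[8,16) x cols[12,16) = 8x4
Op 6 cut(4, 2): punch at orig (12,14); cuts so far [(10, 12), (12, 14), (15, 15)]; region rows[8,16) x cols[12,16) = 8x4
Op 7 cut(7, 1): punch at orig (15,13); cuts so far [(10, 12), (12, 14), (15, 13), (15, 15)]; region rows[8,16) x cols[12,16) = 8x4
Unfold 1 (reflect across v@12): 8 holes -> [(10, 11), (10, 12), (12, 9), (12, 14), (15, 8), (15, 10), (15, 13), (15, 15)]
Unfold 2 (reflect across v@8): 16 holes -> [(10, 3), (10, 4), (10, 11), (10, 12), (12, 1), (12, 6), (12, 9), (12, 14), (15, 0), (15, 2), (15, 5), (15, 7), (15, 8), (15, 10), (15, 13), (15, 15)]
Unfold 3 (reflect across h@8): 32 holes -> [(0, 0), (0, 2), (0, 5), (0, 7), (0, 8), (0, 10), (0, 13), (0, 15), (3, 1), (3, 6), (3, 9), (3, 14), (5, 3), (5, 4), (5, 11), (5, 12), (10, 3), (10, 4), (10, 11), (10, 12), (12, 1), (12, 6), (12, 9), (12, 14), (15, 0), (15, 2), (15, 5), (15, 7), (15, 8), (15, 10), (15, 13), (15, 15)]

Answer: O.O..O.OO.O..O.O
................
................
.O....O..O....O.
................
...OO......OO...
................
................
................
................
...OO......OO...
................
.O....O..O....O.
................
................
O.O..O.OO.O..O.O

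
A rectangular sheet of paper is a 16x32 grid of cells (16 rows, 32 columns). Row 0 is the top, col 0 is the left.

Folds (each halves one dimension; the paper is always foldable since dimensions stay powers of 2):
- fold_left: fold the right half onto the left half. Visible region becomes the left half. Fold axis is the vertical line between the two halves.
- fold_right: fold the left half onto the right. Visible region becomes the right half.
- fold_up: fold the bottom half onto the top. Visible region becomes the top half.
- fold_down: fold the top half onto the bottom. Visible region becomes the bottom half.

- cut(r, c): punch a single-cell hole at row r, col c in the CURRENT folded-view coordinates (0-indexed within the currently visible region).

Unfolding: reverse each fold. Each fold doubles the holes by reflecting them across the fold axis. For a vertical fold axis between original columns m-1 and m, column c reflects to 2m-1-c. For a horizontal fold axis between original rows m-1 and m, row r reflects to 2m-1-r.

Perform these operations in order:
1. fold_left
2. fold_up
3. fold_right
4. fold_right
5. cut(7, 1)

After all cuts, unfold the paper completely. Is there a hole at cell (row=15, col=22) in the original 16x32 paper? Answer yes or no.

Answer: no

Derivation:
Op 1 fold_left: fold axis v@16; visible region now rows[0,16) x cols[0,16) = 16x16
Op 2 fold_up: fold axis h@8; visible region now rows[0,8) x cols[0,16) = 8x16
Op 3 fold_right: fold axis v@8; visible region now rows[0,8) x cols[8,16) = 8x8
Op 4 fold_right: fold axis v@12; visible region now rows[0,8) x cols[12,16) = 8x4
Op 5 cut(7, 1): punch at orig (7,13); cuts so far [(7, 13)]; region rows[0,8) x cols[12,16) = 8x4
Unfold 1 (reflect across v@12): 2 holes -> [(7, 10), (7, 13)]
Unfold 2 (reflect across v@8): 4 holes -> [(7, 2), (7, 5), (7, 10), (7, 13)]
Unfold 3 (reflect across h@8): 8 holes -> [(7, 2), (7, 5), (7, 10), (7, 13), (8, 2), (8, 5), (8, 10), (8, 13)]
Unfold 4 (reflect across v@16): 16 holes -> [(7, 2), (7, 5), (7, 10), (7, 13), (7, 18), (7, 21), (7, 26), (7, 29), (8, 2), (8, 5), (8, 10), (8, 13), (8, 18), (8, 21), (8, 26), (8, 29)]
Holes: [(7, 2), (7, 5), (7, 10), (7, 13), (7, 18), (7, 21), (7, 26), (7, 29), (8, 2), (8, 5), (8, 10), (8, 13), (8, 18), (8, 21), (8, 26), (8, 29)]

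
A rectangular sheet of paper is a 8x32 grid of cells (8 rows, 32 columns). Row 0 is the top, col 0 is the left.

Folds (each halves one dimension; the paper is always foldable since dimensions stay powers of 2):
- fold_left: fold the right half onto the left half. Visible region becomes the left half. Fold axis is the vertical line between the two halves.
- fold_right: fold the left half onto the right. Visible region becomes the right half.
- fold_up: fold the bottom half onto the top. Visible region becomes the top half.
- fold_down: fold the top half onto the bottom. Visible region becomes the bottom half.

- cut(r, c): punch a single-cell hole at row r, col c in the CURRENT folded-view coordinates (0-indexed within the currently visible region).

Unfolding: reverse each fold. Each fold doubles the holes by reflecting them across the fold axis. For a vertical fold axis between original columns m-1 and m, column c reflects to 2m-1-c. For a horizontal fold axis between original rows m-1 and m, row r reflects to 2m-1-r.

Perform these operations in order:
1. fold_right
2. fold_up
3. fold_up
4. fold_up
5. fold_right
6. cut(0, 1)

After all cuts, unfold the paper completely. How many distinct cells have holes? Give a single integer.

Op 1 fold_right: fold axis v@16; visible region now rows[0,8) x cols[16,32) = 8x16
Op 2 fold_up: fold axis h@4; visible region now rows[0,4) x cols[16,32) = 4x16
Op 3 fold_up: fold axis h@2; visible region now rows[0,2) x cols[16,32) = 2x16
Op 4 fold_up: fold axis h@1; visible region now rows[0,1) x cols[16,32) = 1x16
Op 5 fold_right: fold axis v@24; visible region now rows[0,1) x cols[24,32) = 1x8
Op 6 cut(0, 1): punch at orig (0,25); cuts so far [(0, 25)]; region rows[0,1) x cols[24,32) = 1x8
Unfold 1 (reflect across v@24): 2 holes -> [(0, 22), (0, 25)]
Unfold 2 (reflect across h@1): 4 holes -> [(0, 22), (0, 25), (1, 22), (1, 25)]
Unfold 3 (reflect across h@2): 8 holes -> [(0, 22), (0, 25), (1, 22), (1, 25), (2, 22), (2, 25), (3, 22), (3, 25)]
Unfold 4 (reflect across h@4): 16 holes -> [(0, 22), (0, 25), (1, 22), (1, 25), (2, 22), (2, 25), (3, 22), (3, 25), (4, 22), (4, 25), (5, 22), (5, 25), (6, 22), (6, 25), (7, 22), (7, 25)]
Unfold 5 (reflect across v@16): 32 holes -> [(0, 6), (0, 9), (0, 22), (0, 25), (1, 6), (1, 9), (1, 22), (1, 25), (2, 6), (2, 9), (2, 22), (2, 25), (3, 6), (3, 9), (3, 22), (3, 25), (4, 6), (4, 9), (4, 22), (4, 25), (5, 6), (5, 9), (5, 22), (5, 25), (6, 6), (6, 9), (6, 22), (6, 25), (7, 6), (7, 9), (7, 22), (7, 25)]

Answer: 32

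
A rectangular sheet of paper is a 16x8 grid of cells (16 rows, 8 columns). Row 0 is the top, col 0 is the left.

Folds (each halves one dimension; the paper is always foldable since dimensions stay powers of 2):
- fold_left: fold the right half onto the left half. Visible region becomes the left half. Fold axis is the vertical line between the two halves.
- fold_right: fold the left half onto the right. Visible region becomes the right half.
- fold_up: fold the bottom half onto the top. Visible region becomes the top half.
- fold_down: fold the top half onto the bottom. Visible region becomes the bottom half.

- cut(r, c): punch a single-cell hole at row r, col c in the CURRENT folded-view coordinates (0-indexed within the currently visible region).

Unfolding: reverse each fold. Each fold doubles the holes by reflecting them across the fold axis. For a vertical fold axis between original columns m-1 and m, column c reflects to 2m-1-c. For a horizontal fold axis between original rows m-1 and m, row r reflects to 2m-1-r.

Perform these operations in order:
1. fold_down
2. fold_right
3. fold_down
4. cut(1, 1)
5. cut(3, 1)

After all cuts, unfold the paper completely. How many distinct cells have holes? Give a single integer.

Answer: 16

Derivation:
Op 1 fold_down: fold axis h@8; visible region now rows[8,16) x cols[0,8) = 8x8
Op 2 fold_right: fold axis v@4; visible region now rows[8,16) x cols[4,8) = 8x4
Op 3 fold_down: fold axis h@12; visible region now rows[12,16) x cols[4,8) = 4x4
Op 4 cut(1, 1): punch at orig (13,5); cuts so far [(13, 5)]; region rows[12,16) x cols[4,8) = 4x4
Op 5 cut(3, 1): punch at orig (15,5); cuts so far [(13, 5), (15, 5)]; region rows[12,16) x cols[4,8) = 4x4
Unfold 1 (reflect across h@12): 4 holes -> [(8, 5), (10, 5), (13, 5), (15, 5)]
Unfold 2 (reflect across v@4): 8 holes -> [(8, 2), (8, 5), (10, 2), (10, 5), (13, 2), (13, 5), (15, 2), (15, 5)]
Unfold 3 (reflect across h@8): 16 holes -> [(0, 2), (0, 5), (2, 2), (2, 5), (5, 2), (5, 5), (7, 2), (7, 5), (8, 2), (8, 5), (10, 2), (10, 5), (13, 2), (13, 5), (15, 2), (15, 5)]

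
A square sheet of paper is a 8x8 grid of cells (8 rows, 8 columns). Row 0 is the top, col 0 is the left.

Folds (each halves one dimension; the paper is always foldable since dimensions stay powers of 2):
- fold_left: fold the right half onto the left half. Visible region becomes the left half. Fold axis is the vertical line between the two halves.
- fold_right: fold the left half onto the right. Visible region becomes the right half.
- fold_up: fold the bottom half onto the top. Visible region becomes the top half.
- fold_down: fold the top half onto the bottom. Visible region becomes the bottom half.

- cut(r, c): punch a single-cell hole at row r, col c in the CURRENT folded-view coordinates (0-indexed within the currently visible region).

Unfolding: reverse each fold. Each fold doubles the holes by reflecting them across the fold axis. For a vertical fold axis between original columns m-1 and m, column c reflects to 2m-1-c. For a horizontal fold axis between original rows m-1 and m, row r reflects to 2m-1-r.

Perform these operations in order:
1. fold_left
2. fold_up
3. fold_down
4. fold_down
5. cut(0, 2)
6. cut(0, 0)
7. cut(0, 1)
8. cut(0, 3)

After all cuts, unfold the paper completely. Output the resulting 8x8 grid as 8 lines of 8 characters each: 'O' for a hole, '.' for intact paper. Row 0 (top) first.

Answer: OOOOOOOO
OOOOOOOO
OOOOOOOO
OOOOOOOO
OOOOOOOO
OOOOOOOO
OOOOOOOO
OOOOOOOO

Derivation:
Op 1 fold_left: fold axis v@4; visible region now rows[0,8) x cols[0,4) = 8x4
Op 2 fold_up: fold axis h@4; visible region now rows[0,4) x cols[0,4) = 4x4
Op 3 fold_down: fold axis h@2; visible region now rows[2,4) x cols[0,4) = 2x4
Op 4 fold_down: fold axis h@3; visible region now rows[3,4) x cols[0,4) = 1x4
Op 5 cut(0, 2): punch at orig (3,2); cuts so far [(3, 2)]; region rows[3,4) x cols[0,4) = 1x4
Op 6 cut(0, 0): punch at orig (3,0); cuts so far [(3, 0), (3, 2)]; region rows[3,4) x cols[0,4) = 1x4
Op 7 cut(0, 1): punch at orig (3,1); cuts so far [(3, 0), (3, 1), (3, 2)]; region rows[3,4) x cols[0,4) = 1x4
Op 8 cut(0, 3): punch at orig (3,3); cuts so far [(3, 0), (3, 1), (3, 2), (3, 3)]; region rows[3,4) x cols[0,4) = 1x4
Unfold 1 (reflect across h@3): 8 holes -> [(2, 0), (2, 1), (2, 2), (2, 3), (3, 0), (3, 1), (3, 2), (3, 3)]
Unfold 2 (reflect across h@2): 16 holes -> [(0, 0), (0, 1), (0, 2), (0, 3), (1, 0), (1, 1), (1, 2), (1, 3), (2, 0), (2, 1), (2, 2), (2, 3), (3, 0), (3, 1), (3, 2), (3, 3)]
Unfold 3 (reflect across h@4): 32 holes -> [(0, 0), (0, 1), (0, 2), (0, 3), (1, 0), (1, 1), (1, 2), (1, 3), (2, 0), (2, 1), (2, 2), (2, 3), (3, 0), (3, 1), (3, 2), (3, 3), (4, 0), (4, 1), (4, 2), (4, 3), (5, 0), (5, 1), (5, 2), (5, 3), (6, 0), (6, 1), (6, 2), (6, 3), (7, 0), (7, 1), (7, 2), (7, 3)]
Unfold 4 (reflect across v@4): 64 holes -> [(0, 0), (0, 1), (0, 2), (0, 3), (0, 4), (0, 5), (0, 6), (0, 7), (1, 0), (1, 1), (1, 2), (1, 3), (1, 4), (1, 5), (1, 6), (1, 7), (2, 0), (2, 1), (2, 2), (2, 3), (2, 4), (2, 5), (2, 6), (2, 7), (3, 0), (3, 1), (3, 2), (3, 3), (3, 4), (3, 5), (3, 6), (3, 7), (4, 0), (4, 1), (4, 2), (4, 3), (4, 4), (4, 5), (4, 6), (4, 7), (5, 0), (5, 1), (5, 2), (5, 3), (5, 4), (5, 5), (5, 6), (5, 7), (6, 0), (6, 1), (6, 2), (6, 3), (6, 4), (6, 5), (6, 6), (6, 7), (7, 0), (7, 1), (7, 2), (7, 3), (7, 4), (7, 5), (7, 6), (7, 7)]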